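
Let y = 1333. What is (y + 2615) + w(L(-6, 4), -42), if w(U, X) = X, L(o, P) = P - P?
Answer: 3906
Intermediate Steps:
L(o, P) = 0
(y + 2615) + w(L(-6, 4), -42) = (1333 + 2615) - 42 = 3948 - 42 = 3906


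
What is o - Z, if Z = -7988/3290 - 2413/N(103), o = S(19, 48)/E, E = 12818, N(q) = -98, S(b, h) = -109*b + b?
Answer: -3299518631/147599270 ≈ -22.355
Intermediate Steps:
S(b, h) = -108*b
o = -1026/6409 (o = -108*19/12818 = -2052*1/12818 = -1026/6409 ≈ -0.16009)
Z = 511139/23030 (Z = -7988/3290 - 2413/(-98) = -7988*1/3290 - 2413*(-1/98) = -3994/1645 + 2413/98 = 511139/23030 ≈ 22.194)
o - Z = -1026/6409 - 1*511139/23030 = -1026/6409 - 511139/23030 = -3299518631/147599270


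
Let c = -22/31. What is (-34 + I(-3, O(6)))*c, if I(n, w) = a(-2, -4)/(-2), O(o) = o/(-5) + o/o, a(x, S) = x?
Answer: 726/31 ≈ 23.419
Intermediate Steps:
O(o) = 1 - o/5 (O(o) = o*(-⅕) + 1 = -o/5 + 1 = 1 - o/5)
c = -22/31 (c = -22*1/31 = -22/31 ≈ -0.70968)
I(n, w) = 1 (I(n, w) = -2/(-2) = -2*(-½) = 1)
(-34 + I(-3, O(6)))*c = (-34 + 1)*(-22/31) = -33*(-22/31) = 726/31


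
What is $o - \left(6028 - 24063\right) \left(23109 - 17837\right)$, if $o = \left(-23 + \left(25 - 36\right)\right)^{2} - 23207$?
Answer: $95058469$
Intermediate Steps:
$o = -22051$ ($o = \left(-23 - 11\right)^{2} - 23207 = \left(-34\right)^{2} - 23207 = 1156 - 23207 = -22051$)
$o - \left(6028 - 24063\right) \left(23109 - 17837\right) = -22051 - \left(6028 - 24063\right) \left(23109 - 17837\right) = -22051 - \left(-18035\right) 5272 = -22051 - -95080520 = -22051 + 95080520 = 95058469$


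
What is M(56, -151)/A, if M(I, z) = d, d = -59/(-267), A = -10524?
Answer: -59/2809908 ≈ -2.0997e-5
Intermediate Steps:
d = 59/267 (d = -59*(-1/267) = 59/267 ≈ 0.22097)
M(I, z) = 59/267
M(56, -151)/A = (59/267)/(-10524) = (59/267)*(-1/10524) = -59/2809908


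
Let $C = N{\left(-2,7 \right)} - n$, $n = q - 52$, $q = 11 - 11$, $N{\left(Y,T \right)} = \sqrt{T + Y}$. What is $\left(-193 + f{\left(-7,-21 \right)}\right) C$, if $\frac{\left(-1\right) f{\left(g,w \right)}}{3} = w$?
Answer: $-6760 - 130 \sqrt{5} \approx -7050.7$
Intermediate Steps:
$f{\left(g,w \right)} = - 3 w$
$q = 0$ ($q = 11 - 11 = 0$)
$n = -52$ ($n = 0 - 52 = -52$)
$C = 52 + \sqrt{5}$ ($C = \sqrt{7 - 2} - -52 = \sqrt{5} + 52 = 52 + \sqrt{5} \approx 54.236$)
$\left(-193 + f{\left(-7,-21 \right)}\right) C = \left(-193 - -63\right) \left(52 + \sqrt{5}\right) = \left(-193 + 63\right) \left(52 + \sqrt{5}\right) = - 130 \left(52 + \sqrt{5}\right) = -6760 - 130 \sqrt{5}$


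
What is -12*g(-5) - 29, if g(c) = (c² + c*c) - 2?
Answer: -605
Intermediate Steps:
g(c) = -2 + 2*c² (g(c) = (c² + c²) - 2 = 2*c² - 2 = -2 + 2*c²)
-12*g(-5) - 29 = -12*(-2 + 2*(-5)²) - 29 = -12*(-2 + 2*25) - 29 = -12*(-2 + 50) - 29 = -12*48 - 29 = -576 - 29 = -605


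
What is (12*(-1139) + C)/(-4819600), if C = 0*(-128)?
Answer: 3417/1204900 ≈ 0.0028359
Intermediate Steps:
C = 0
(12*(-1139) + C)/(-4819600) = (12*(-1139) + 0)/(-4819600) = (-13668 + 0)*(-1/4819600) = -13668*(-1/4819600) = 3417/1204900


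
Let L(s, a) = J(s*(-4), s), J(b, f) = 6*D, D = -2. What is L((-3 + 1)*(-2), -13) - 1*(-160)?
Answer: 148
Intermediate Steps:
J(b, f) = -12 (J(b, f) = 6*(-2) = -12)
L(s, a) = -12
L((-3 + 1)*(-2), -13) - 1*(-160) = -12 - 1*(-160) = -12 + 160 = 148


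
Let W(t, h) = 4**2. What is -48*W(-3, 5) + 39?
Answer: -729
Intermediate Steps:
W(t, h) = 16
-48*W(-3, 5) + 39 = -48*16 + 39 = -768 + 39 = -729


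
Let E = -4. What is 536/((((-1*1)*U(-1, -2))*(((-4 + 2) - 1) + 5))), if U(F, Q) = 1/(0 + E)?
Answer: 1072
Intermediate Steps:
U(F, Q) = -¼ (U(F, Q) = 1/(0 - 4) = 1/(-4) = -¼)
536/((((-1*1)*U(-1, -2))*(((-4 + 2) - 1) + 5))) = 536/(((-1*1*(-¼))*(((-4 + 2) - 1) + 5))) = 536/(((-1*(-¼))*((-2 - 1) + 5))) = 536/(((-3 + 5)/4)) = 536/(((¼)*2)) = 536/(½) = 536*2 = 1072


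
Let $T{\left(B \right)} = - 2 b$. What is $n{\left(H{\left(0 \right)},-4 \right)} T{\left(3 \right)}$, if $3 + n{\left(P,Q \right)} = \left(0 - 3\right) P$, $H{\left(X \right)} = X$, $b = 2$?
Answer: $12$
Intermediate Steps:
$T{\left(B \right)} = -4$ ($T{\left(B \right)} = \left(-2\right) 2 = -4$)
$n{\left(P,Q \right)} = -3 - 3 P$ ($n{\left(P,Q \right)} = -3 + \left(0 - 3\right) P = -3 - 3 P$)
$n{\left(H{\left(0 \right)},-4 \right)} T{\left(3 \right)} = \left(-3 - 0\right) \left(-4\right) = \left(-3 + 0\right) \left(-4\right) = \left(-3\right) \left(-4\right) = 12$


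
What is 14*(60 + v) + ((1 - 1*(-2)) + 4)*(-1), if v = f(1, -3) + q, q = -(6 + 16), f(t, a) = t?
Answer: 539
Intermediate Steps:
q = -22 (q = -1*22 = -22)
v = -21 (v = 1 - 22 = -21)
14*(60 + v) + ((1 - 1*(-2)) + 4)*(-1) = 14*(60 - 21) + ((1 - 1*(-2)) + 4)*(-1) = 14*39 + ((1 + 2) + 4)*(-1) = 546 + (3 + 4)*(-1) = 546 + 7*(-1) = 546 - 7 = 539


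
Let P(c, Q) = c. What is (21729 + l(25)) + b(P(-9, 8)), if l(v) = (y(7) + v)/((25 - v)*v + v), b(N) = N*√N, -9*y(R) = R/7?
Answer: 4889249/225 - 27*I ≈ 21730.0 - 27.0*I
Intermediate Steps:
y(R) = -R/63 (y(R) = -R/(9*7) = -R/63)
b(N) = N^(3/2)
l(v) = (-⅑ + v)/(v + v*(25 - v)) (l(v) = (-1/63*7 + v)/((25 - v)*v + v) = (-⅑ + v)/(v*(25 - v) + v) = (-⅑ + v)/(v + v*(25 - v)))
(21729 + l(25)) + b(P(-9, 8)) = (21729 + (⅑ - 1*25)/(25*(-26 + 25))) + (-9)^(3/2) = (21729 + (1/25)*(⅑ - 25)/(-1)) - 27*I = (21729 + (1/25)*(-1)*(-224/9)) - 27*I = (21729 + 224/225) - 27*I = 4889249/225 - 27*I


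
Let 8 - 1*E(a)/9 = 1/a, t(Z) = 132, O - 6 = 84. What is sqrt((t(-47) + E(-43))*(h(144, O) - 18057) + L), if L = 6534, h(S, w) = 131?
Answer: 2*I*sqrt(1689117873)/43 ≈ 1911.6*I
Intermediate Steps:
O = 90 (O = 6 + 84 = 90)
E(a) = 72 - 9/a
sqrt((t(-47) + E(-43))*(h(144, O) - 18057) + L) = sqrt((132 + (72 - 9/(-43)))*(131 - 18057) + 6534) = sqrt((132 + (72 - 9*(-1/43)))*(-17926) + 6534) = sqrt((132 + (72 + 9/43))*(-17926) + 6534) = sqrt((132 + 3105/43)*(-17926) + 6534) = sqrt((8781/43)*(-17926) + 6534) = sqrt(-157408206/43 + 6534) = sqrt(-157127244/43) = 2*I*sqrt(1689117873)/43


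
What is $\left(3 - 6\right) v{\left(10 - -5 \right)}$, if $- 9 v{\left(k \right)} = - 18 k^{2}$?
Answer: $-1350$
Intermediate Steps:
$v{\left(k \right)} = 2 k^{2}$ ($v{\left(k \right)} = - \frac{\left(-18\right) k^{2}}{9} = 2 k^{2}$)
$\left(3 - 6\right) v{\left(10 - -5 \right)} = \left(3 - 6\right) 2 \left(10 - -5\right)^{2} = - 3 \cdot 2 \left(10 + 5\right)^{2} = - 3 \cdot 2 \cdot 15^{2} = - 3 \cdot 2 \cdot 225 = \left(-3\right) 450 = -1350$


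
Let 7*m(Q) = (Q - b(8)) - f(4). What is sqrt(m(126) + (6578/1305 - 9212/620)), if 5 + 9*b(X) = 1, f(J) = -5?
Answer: sqrt(65175702)/2697 ≈ 2.9934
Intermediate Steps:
b(X) = -4/9 (b(X) = -5/9 + (1/9)*1 = -5/9 + 1/9 = -4/9)
m(Q) = 7/9 + Q/7 (m(Q) = ((Q - 1*(-4/9)) - 1*(-5))/7 = ((Q + 4/9) + 5)/7 = ((4/9 + Q) + 5)/7 = (49/9 + Q)/7 = 7/9 + Q/7)
sqrt(m(126) + (6578/1305 - 9212/620)) = sqrt((7/9 + (1/7)*126) + (6578/1305 - 9212/620)) = sqrt((7/9 + 18) + (6578*(1/1305) - 9212*1/620)) = sqrt(169/9 + (6578/1305 - 2303/155)) = sqrt(169/9 - 79433/8091) = sqrt(24166/2697) = sqrt(65175702)/2697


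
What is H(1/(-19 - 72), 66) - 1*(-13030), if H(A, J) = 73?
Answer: 13103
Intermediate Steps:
H(1/(-19 - 72), 66) - 1*(-13030) = 73 - 1*(-13030) = 73 + 13030 = 13103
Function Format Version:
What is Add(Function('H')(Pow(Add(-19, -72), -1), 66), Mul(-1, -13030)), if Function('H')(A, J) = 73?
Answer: 13103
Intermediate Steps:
Add(Function('H')(Pow(Add(-19, -72), -1), 66), Mul(-1, -13030)) = Add(73, Mul(-1, -13030)) = Add(73, 13030) = 13103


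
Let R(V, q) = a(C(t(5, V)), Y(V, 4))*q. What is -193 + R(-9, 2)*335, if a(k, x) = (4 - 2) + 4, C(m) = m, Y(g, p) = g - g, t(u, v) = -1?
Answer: 3827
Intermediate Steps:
Y(g, p) = 0
a(k, x) = 6 (a(k, x) = 2 + 4 = 6)
R(V, q) = 6*q
-193 + R(-9, 2)*335 = -193 + (6*2)*335 = -193 + 12*335 = -193 + 4020 = 3827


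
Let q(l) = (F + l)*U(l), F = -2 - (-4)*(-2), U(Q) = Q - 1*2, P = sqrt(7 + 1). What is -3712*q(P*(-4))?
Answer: -549376 - 356352*sqrt(2) ≈ -1.0533e+6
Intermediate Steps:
P = 2*sqrt(2) (P = sqrt(8) = 2*sqrt(2) ≈ 2.8284)
U(Q) = -2 + Q (U(Q) = Q - 2 = -2 + Q)
F = -10 (F = -2 - 1*8 = -2 - 8 = -10)
q(l) = (-10 + l)*(-2 + l)
-3712*q(P*(-4)) = -3712*(-10 + (2*sqrt(2))*(-4))*(-2 + (2*sqrt(2))*(-4)) = -3712*(-10 - 8*sqrt(2))*(-2 - 8*sqrt(2))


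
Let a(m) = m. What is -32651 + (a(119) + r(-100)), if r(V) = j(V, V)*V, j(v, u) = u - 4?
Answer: -22132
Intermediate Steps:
j(v, u) = -4 + u
r(V) = V*(-4 + V) (r(V) = (-4 + V)*V = V*(-4 + V))
-32651 + (a(119) + r(-100)) = -32651 + (119 - 100*(-4 - 100)) = -32651 + (119 - 100*(-104)) = -32651 + (119 + 10400) = -32651 + 10519 = -22132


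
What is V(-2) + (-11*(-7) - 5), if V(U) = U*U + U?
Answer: 74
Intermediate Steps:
V(U) = U + U**2 (V(U) = U**2 + U = U + U**2)
V(-2) + (-11*(-7) - 5) = -2*(1 - 2) + (-11*(-7) - 5) = -2*(-1) + (77 - 5) = 2 + 72 = 74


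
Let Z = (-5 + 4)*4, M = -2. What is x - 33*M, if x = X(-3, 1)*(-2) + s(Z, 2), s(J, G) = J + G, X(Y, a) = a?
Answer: 62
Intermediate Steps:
Z = -4 (Z = -1*4 = -4)
s(J, G) = G + J
x = -4 (x = 1*(-2) + (2 - 4) = -2 - 2 = -4)
x - 33*M = -4 - 33*(-2) = -4 - 11*(-6) = -4 + 66 = 62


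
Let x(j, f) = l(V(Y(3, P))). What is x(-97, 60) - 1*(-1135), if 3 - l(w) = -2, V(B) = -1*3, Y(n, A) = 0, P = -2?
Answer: 1140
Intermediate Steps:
V(B) = -3
l(w) = 5 (l(w) = 3 - 1*(-2) = 3 + 2 = 5)
x(j, f) = 5
x(-97, 60) - 1*(-1135) = 5 - 1*(-1135) = 5 + 1135 = 1140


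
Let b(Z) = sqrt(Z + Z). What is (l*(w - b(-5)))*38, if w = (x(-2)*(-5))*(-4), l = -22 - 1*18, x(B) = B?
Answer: 60800 + 1520*I*sqrt(10) ≈ 60800.0 + 4806.7*I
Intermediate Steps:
b(Z) = sqrt(2)*sqrt(Z) (b(Z) = sqrt(2*Z) = sqrt(2)*sqrt(Z))
l = -40 (l = -22 - 18 = -40)
w = -40 (w = -2*(-5)*(-4) = 10*(-4) = -40)
(l*(w - b(-5)))*38 = -40*(-40 - sqrt(2)*sqrt(-5))*38 = -40*(-40 - sqrt(2)*I*sqrt(5))*38 = -40*(-40 - I*sqrt(10))*38 = (1600 + 40*I*sqrt(10))*38 = 60800 + 1520*I*sqrt(10)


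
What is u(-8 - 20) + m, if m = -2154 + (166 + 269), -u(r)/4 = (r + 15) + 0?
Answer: -1667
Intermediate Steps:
u(r) = -60 - 4*r (u(r) = -4*((r + 15) + 0) = -4*((15 + r) + 0) = -4*(15 + r) = -60 - 4*r)
m = -1719 (m = -2154 + 435 = -1719)
u(-8 - 20) + m = (-60 - 4*(-8 - 20)) - 1719 = (-60 - 4*(-28)) - 1719 = (-60 + 112) - 1719 = 52 - 1719 = -1667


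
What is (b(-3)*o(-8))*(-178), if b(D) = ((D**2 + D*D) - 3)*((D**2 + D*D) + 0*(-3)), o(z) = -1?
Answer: 48060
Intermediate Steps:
b(D) = 2*D**2*(-3 + 2*D**2) (b(D) = ((D**2 + D**2) - 3)*((D**2 + D**2) + 0) = (2*D**2 - 3)*(2*D**2 + 0) = (-3 + 2*D**2)*(2*D**2) = 2*D**2*(-3 + 2*D**2))
(b(-3)*o(-8))*(-178) = (((-3)**2*(-6 + 4*(-3)**2))*(-1))*(-178) = ((9*(-6 + 4*9))*(-1))*(-178) = ((9*(-6 + 36))*(-1))*(-178) = ((9*30)*(-1))*(-178) = (270*(-1))*(-178) = -270*(-178) = 48060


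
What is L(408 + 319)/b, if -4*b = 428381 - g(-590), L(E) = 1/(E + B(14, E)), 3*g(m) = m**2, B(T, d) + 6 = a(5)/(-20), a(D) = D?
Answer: -16/900498323 ≈ -1.7768e-8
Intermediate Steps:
B(T, d) = -25/4 (B(T, d) = -6 + 5/(-20) = -6 + 5*(-1/20) = -6 - 1/4 = -25/4)
g(m) = m**2/3
L(E) = 1/(-25/4 + E) (L(E) = 1/(E - 25/4) = 1/(-25/4 + E))
b = -937043/12 (b = -(428381 - (-590)**2/3)/4 = -(428381 - 348100/3)/4 = -1/4*937043/3 = -937043/12 ≈ -78087.)
L(408 + 319)/b = (4/(-25 + 4*(408 + 319)))/(-937043/12) = (4/(-25 + 4*727))*(-12/937043) = (4/(-25 + 2908))*(-12/937043) = (4/2883)*(-12/937043) = -16/900498323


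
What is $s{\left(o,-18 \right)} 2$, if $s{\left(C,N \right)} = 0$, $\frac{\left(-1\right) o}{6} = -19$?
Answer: $0$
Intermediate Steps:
$o = 114$ ($o = \left(-6\right) \left(-19\right) = 114$)
$s{\left(o,-18 \right)} 2 = 0 \cdot 2 = 0$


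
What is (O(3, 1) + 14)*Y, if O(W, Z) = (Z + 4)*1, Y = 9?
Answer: 171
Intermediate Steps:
O(W, Z) = 4 + Z (O(W, Z) = (4 + Z)*1 = 4 + Z)
(O(3, 1) + 14)*Y = ((4 + 1) + 14)*9 = (5 + 14)*9 = 19*9 = 171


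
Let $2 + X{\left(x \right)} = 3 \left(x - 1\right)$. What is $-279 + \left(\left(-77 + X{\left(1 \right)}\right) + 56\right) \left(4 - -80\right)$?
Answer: $-2211$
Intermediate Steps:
$X{\left(x \right)} = -5 + 3 x$ ($X{\left(x \right)} = -2 + 3 \left(x - 1\right) = -2 + 3 \left(-1 + x\right) = -2 + \left(-3 + 3 x\right) = -5 + 3 x$)
$-279 + \left(\left(-77 + X{\left(1 \right)}\right) + 56\right) \left(4 - -80\right) = -279 + \left(\left(-77 + \left(-5 + 3 \cdot 1\right)\right) + 56\right) \left(4 - -80\right) = -279 + \left(\left(-77 + \left(-5 + 3\right)\right) + 56\right) \left(4 + 80\right) = -279 + \left(\left(-77 - 2\right) + 56\right) 84 = -279 + \left(-79 + 56\right) 84 = -279 - 1932 = -2211$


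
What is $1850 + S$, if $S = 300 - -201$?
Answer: $2351$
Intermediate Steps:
$S = 501$ ($S = 300 + 201 = 501$)
$1850 + S = 1850 + 501 = 2351$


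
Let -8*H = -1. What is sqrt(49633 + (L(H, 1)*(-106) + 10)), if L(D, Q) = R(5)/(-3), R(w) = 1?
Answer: sqrt(447105)/3 ≈ 222.89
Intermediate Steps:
H = 1/8 (H = -1/8*(-1) = 1/8 ≈ 0.12500)
L(D, Q) = -1/3 (L(D, Q) = 1/(-3) = 1*(-1/3) = -1/3)
sqrt(49633 + (L(H, 1)*(-106) + 10)) = sqrt(49633 + (-1/3*(-106) + 10)) = sqrt(49633 + (106/3 + 10)) = sqrt(49633 + 136/3) = sqrt(149035/3) = sqrt(447105)/3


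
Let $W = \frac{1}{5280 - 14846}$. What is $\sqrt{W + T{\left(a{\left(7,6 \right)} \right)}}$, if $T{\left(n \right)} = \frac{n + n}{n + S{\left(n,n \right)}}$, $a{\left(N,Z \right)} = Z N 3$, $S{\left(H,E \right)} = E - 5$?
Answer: $\frac{\sqrt{5695262498770}}{2362802} \approx 1.01$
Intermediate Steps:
$S{\left(H,E \right)} = -5 + E$ ($S{\left(H,E \right)} = E - 5 = -5 + E$)
$a{\left(N,Z \right)} = 3 N Z$ ($a{\left(N,Z \right)} = N Z 3 = 3 N Z$)
$W = - \frac{1}{9566}$ ($W = \frac{1}{-9566} = - \frac{1}{9566} \approx -0.00010454$)
$T{\left(n \right)} = \frac{2 n}{-5 + 2 n}$ ($T{\left(n \right)} = \frac{n + n}{n + \left(-5 + n\right)} = \frac{2 n}{-5 + 2 n}$)
$\sqrt{W + T{\left(a{\left(7,6 \right)} \right)}} = \sqrt{- \frac{1}{9566} + \frac{2 \cdot 3 \cdot 7 \cdot 6}{-5 + 2 \cdot 3 \cdot 7 \cdot 6}} = \sqrt{- \frac{1}{9566} + 2 \cdot 126 \frac{1}{-5 + 2 \cdot 126}} = \sqrt{- \frac{1}{9566} + 2 \cdot 126 \frac{1}{-5 + 252}} = \sqrt{- \frac{1}{9566} + 2 \cdot 126 \cdot \frac{1}{247}} = \sqrt{- \frac{1}{9566} + \frac{252}{247}} = \sqrt{\frac{2410385}{2362802}} = \frac{\sqrt{5695262498770}}{2362802}$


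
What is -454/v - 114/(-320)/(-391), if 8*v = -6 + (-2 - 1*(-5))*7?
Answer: -9088751/37536 ≈ -242.13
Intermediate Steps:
v = 15/8 (v = (-6 + (-2 - 1*(-5))*7)/8 = (-6 + (-2 + 5)*7)/8 = (-6 + 3*7)/8 = (-6 + 21)/8 = (⅛)*15 = 15/8 ≈ 1.8750)
-454/v - 114/(-320)/(-391) = -454/15/8 - 114/(-320)/(-391) = -454*8/15 - 114*(-1/320)*(-1/391) = -3632/15 + (57/160)*(-1/391) = -3632/15 - 57/62560 = -9088751/37536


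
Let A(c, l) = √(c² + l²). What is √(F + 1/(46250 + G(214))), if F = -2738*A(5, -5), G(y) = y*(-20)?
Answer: √(41970 - 24114673521000*√2)/41970 ≈ 139.14*I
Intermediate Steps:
G(y) = -20*y
F = -13690*√2 (F = -2738*√(5² + (-5)²) = -2738*√(25 + 25) = -13690*√2 ≈ -19361.)
√(F + 1/(46250 + G(214))) = √(-13690*√2 + 1/(46250 - 20*214)) = √(-13690*√2 + 1/(46250 - 4280)) = √(-13690*√2 + 1/41970) = √(1/41970 - 13690*√2)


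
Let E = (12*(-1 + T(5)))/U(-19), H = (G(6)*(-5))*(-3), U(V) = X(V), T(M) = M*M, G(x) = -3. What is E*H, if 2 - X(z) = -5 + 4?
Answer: -4320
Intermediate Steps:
T(M) = M²
X(z) = 3 (X(z) = 2 - (-5 + 4) = 2 - 1*(-1) = 2 + 1 = 3)
U(V) = 3
H = -45 (H = -3*(-5)*(-3) = 15*(-3) = -45)
E = 96 (E = (12*(-1 + 5²))/3 = (12*(-1 + 25))*(⅓) = (12*24)*(⅓) = 288*(⅓) = 96)
E*H = 96*(-45) = -4320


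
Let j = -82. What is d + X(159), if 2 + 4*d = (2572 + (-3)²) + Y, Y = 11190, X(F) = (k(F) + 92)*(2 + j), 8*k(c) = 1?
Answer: -15711/4 ≈ -3927.8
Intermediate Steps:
k(c) = ⅛ (k(c) = (⅛)*1 = ⅛)
X(F) = -7370 (X(F) = (⅛ + 92)*(2 - 82) = (737/8)*(-80) = -7370)
d = 13769/4 (d = -½ + ((2572 + (-3)²) + 11190)/4 = -½ + ((2572 + 9) + 11190)/4 = -½ + (2581 + 11190)/4 = -½ + (¼)*13771 = -½ + 13771/4 = 13769/4 ≈ 3442.3)
d + X(159) = 13769/4 - 7370 = -15711/4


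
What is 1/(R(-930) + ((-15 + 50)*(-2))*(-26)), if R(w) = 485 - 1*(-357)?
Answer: 1/2662 ≈ 0.00037566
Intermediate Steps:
R(w) = 842 (R(w) = 485 + 357 = 842)
1/(R(-930) + ((-15 + 50)*(-2))*(-26)) = 1/(842 + ((-15 + 50)*(-2))*(-26)) = 1/(842 + (35*(-2))*(-26)) = 1/(842 - 70*(-26)) = 1/(842 + 1820) = 1/2662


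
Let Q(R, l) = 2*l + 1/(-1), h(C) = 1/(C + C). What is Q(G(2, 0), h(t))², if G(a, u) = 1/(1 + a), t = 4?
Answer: 9/16 ≈ 0.56250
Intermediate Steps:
h(C) = 1/(2*C)
Q(R, l) = -1 + 2*l (Q(R, l) = 2*l - 1 = -1 + 2*l)
Q(G(2, 0), h(t))² = (-1 + 2*((½)/4))² = (-1 + 2*((½)*(¼)))² = (-1 + 2*(⅛))² = (-1 + ¼)² = (-¾)² = 9/16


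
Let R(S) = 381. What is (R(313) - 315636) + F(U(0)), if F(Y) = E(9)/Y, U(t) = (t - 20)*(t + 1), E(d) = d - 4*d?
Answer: -6305073/20 ≈ -3.1525e+5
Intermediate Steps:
E(d) = -3*d
U(t) = (1 + t)*(-20 + t) (U(t) = (-20 + t)*(1 + t) = (1 + t)*(-20 + t))
F(Y) = -27/Y (F(Y) = (-3*9)/Y = -27/Y)
(R(313) - 315636) + F(U(0)) = (381 - 315636) - 27/(-20 + 0² - 19*0) = -315255 - 27/(-20 + 0 + 0) = -315255 - 27/(-20) = -315255 - 27*(-1/20) = -315255 + 27/20 = -6305073/20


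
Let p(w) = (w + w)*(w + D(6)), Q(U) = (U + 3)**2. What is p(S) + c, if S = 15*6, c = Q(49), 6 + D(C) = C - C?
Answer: 17824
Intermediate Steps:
Q(U) = (3 + U)**2
D(C) = -6 (D(C) = -6 + (C - C) = -6 + 0 = -6)
c = 2704 (c = (3 + 49)**2 = 52**2 = 2704)
S = 90
p(w) = 2*w*(-6 + w) (p(w) = (w + w)*(w - 6) = (2*w)*(-6 + w) = 2*w*(-6 + w))
p(S) + c = 2*90*(-6 + 90) + 2704 = 2*90*84 + 2704 = 15120 + 2704 = 17824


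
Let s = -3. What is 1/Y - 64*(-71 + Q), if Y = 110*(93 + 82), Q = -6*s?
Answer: 65296001/19250 ≈ 3392.0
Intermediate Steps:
Q = 18 (Q = -6*(-3) = 18)
Y = 19250 (Y = 110*175 = 19250)
1/Y - 64*(-71 + Q) = 1/19250 - 64*(-71 + 18) = 1/19250 - 64*(-53) = 1/19250 + 3392 = 65296001/19250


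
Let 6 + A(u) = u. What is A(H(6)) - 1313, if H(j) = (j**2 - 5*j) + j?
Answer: -1307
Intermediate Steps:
H(j) = j**2 - 4*j
A(u) = -6 + u
A(H(6)) - 1313 = (-6 + 6*(-4 + 6)) - 1313 = (-6 + 6*2) - 1313 = (-6 + 12) - 1313 = 6 - 1313 = -1307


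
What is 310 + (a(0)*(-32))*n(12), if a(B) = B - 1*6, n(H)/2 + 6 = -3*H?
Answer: -15818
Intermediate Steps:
n(H) = -12 - 6*H (n(H) = -12 + 2*(-3*H) = -12 - 6*H)
a(B) = -6 + B (a(B) = B - 6 = -6 + B)
310 + (a(0)*(-32))*n(12) = 310 + ((-6 + 0)*(-32))*(-12 - 6*12) = 310 + (-6*(-32))*(-12 - 72) = 310 + 192*(-84) = 310 - 16128 = -15818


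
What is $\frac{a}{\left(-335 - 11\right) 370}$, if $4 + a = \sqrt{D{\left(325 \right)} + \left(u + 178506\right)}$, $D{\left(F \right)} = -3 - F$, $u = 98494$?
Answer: $\frac{1}{32005} - \frac{2 \sqrt{4323}}{32005} \approx -0.0040775$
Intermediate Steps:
$a = -4 + 8 \sqrt{4323}$ ($a = -4 + \sqrt{\left(-3 - 325\right) + \left(98494 + 178506\right)} = -4 + \sqrt{\left(-3 - 325\right) + 277000} = -4 + \sqrt{-328 + 277000} = -4 + \sqrt{276672} = -4 + 8 \sqrt{4323} \approx 522.0$)
$\frac{a}{\left(-335 - 11\right) 370} = \frac{-4 + 8 \sqrt{4323}}{\left(-335 - 11\right) 370} = \frac{-4 + 8 \sqrt{4323}}{\left(-346\right) 370} = \frac{-4 + 8 \sqrt{4323}}{-128020} = \left(-4 + 8 \sqrt{4323}\right) \left(- \frac{1}{128020}\right) = \frac{1}{32005} - \frac{2 \sqrt{4323}}{32005}$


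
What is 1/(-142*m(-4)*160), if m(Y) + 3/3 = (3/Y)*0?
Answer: 1/22720 ≈ 4.4014e-5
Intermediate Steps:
m(Y) = -1 (m(Y) = -1 + (3/Y)*0 = -1 + 0 = -1)
1/(-142*m(-4)*160) = 1/(-142*(-1)*160) = 1/(142*160) = 1/22720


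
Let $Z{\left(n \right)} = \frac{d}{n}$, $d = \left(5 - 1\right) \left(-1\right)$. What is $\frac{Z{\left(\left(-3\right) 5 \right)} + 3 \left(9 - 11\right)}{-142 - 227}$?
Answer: $\frac{86}{5535} \approx 0.015537$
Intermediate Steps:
$d = -4$ ($d = 4 \left(-1\right) = -4$)
$Z{\left(n \right)} = - \frac{4}{n}$
$\frac{Z{\left(\left(-3\right) 5 \right)} + 3 \left(9 - 11\right)}{-142 - 227} = \frac{- \frac{4}{\left(-3\right) 5} + 3 \left(9 - 11\right)}{-142 - 227} = \frac{- \frac{4}{-15} + 3 \left(-2\right)}{-369} = \left(\left(-4\right) \left(- \frac{1}{15}\right) - 6\right) \left(- \frac{1}{369}\right) = \left(\frac{4}{15} - 6\right) \left(- \frac{1}{369}\right) = \left(- \frac{86}{15}\right) \left(- \frac{1}{369}\right) = \frac{86}{5535}$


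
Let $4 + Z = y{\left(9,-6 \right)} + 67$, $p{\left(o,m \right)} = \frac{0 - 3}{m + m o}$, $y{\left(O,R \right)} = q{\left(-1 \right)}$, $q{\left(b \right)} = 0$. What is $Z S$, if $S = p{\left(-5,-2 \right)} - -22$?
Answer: $\frac{10899}{8} \approx 1362.4$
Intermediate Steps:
$y{\left(O,R \right)} = 0$
$p{\left(o,m \right)} = - \frac{3}{m + m o}$
$Z = 63$ ($Z = -4 + \left(0 + 67\right) = -4 + 67 = 63$)
$S = \frac{173}{8}$ ($S = - \frac{3}{\left(-2\right) \left(1 - 5\right)} - -22 = \left(-3\right) \left(- \frac{1}{2}\right) \frac{1}{-4} + 22 = \left(-3\right) \left(- \frac{1}{2}\right) \left(- \frac{1}{4}\right) + 22 = - \frac{3}{8} + 22 = \frac{173}{8} \approx 21.625$)
$Z S = 63 \cdot \frac{173}{8} = \frac{10899}{8}$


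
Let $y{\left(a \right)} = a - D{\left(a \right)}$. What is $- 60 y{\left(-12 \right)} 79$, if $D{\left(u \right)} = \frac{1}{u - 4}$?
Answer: $\frac{226335}{4} \approx 56584.0$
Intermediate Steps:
$D{\left(u \right)} = \frac{1}{-4 + u}$
$y{\left(a \right)} = a - \frac{1}{-4 + a}$
$- 60 y{\left(-12 \right)} 79 = - 60 \frac{-1 - 12 \left(-4 - 12\right)}{-4 - 12} \cdot 79 = - 60 \frac{-1 - -192}{-16} \cdot 79 = - 60 \left(- \frac{-1 + 192}{16}\right) 79 = - 60 \left(\left(- \frac{1}{16}\right) 191\right) 79 = \left(-60\right) \left(- \frac{191}{16}\right) 79 = \frac{2865}{4} \cdot 79 = \frac{226335}{4}$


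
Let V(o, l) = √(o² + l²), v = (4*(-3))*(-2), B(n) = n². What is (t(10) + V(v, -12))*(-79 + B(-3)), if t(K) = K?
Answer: -700 - 840*√5 ≈ -2578.3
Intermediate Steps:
v = 24 (v = -12*(-2) = 24)
V(o, l) = √(l² + o²)
(t(10) + V(v, -12))*(-79 + B(-3)) = (10 + √((-12)² + 24²))*(-79 + (-3)²) = (10 + √(144 + 576))*(-79 + 9) = (10 + √720)*(-70) = (10 + 12*√5)*(-70) = -700 - 840*√5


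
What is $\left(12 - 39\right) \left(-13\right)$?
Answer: $351$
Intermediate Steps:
$\left(12 - 39\right) \left(-13\right) = \left(-27\right) \left(-13\right) = 351$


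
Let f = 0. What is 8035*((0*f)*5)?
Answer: 0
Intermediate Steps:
8035*((0*f)*5) = 8035*((0*0)*5) = 8035*(0*5) = 8035*0 = 0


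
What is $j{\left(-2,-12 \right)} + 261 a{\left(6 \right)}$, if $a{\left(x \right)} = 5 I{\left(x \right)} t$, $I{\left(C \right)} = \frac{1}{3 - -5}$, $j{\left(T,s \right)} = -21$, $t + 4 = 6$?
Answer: $\frac{1221}{4} \approx 305.25$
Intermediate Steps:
$t = 2$ ($t = -4 + 6 = 2$)
$I{\left(C \right)} = \frac{1}{8}$ ($I{\left(C \right)} = \frac{1}{3 + 5} = \frac{1}{8}$)
$a{\left(x \right)} = \frac{5}{4}$ ($a{\left(x \right)} = 5 \cdot \frac{1}{8} \cdot 2 = \frac{5}{8} \cdot 2 = \frac{5}{4}$)
$j{\left(-2,-12 \right)} + 261 a{\left(6 \right)} = -21 + 261 \cdot \frac{5}{4} = -21 + \frac{1305}{4} = \frac{1221}{4}$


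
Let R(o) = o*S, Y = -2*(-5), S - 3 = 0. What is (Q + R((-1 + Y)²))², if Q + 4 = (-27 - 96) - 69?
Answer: 2209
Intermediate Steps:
S = 3 (S = 3 + 0 = 3)
Y = 10
R(o) = 3*o (R(o) = o*3 = 3*o)
Q = -196 (Q = -4 + ((-27 - 96) - 69) = -4 + (-123 - 69) = -4 - 192 = -196)
(Q + R((-1 + Y)²))² = (-196 + 3*(-1 + 10)²)² = (-196 + 3*9²)² = (-196 + 3*81)² = (-196 + 243)² = 47² = 2209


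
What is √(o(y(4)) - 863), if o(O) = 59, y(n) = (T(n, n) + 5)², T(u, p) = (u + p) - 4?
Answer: 2*I*√201 ≈ 28.355*I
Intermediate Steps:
T(u, p) = -4 + p + u (T(u, p) = (p + u) - 4 = -4 + p + u)
y(n) = (1 + 2*n)² (y(n) = ((-4 + n + n) + 5)² = ((-4 + 2*n) + 5)² = (1 + 2*n)²)
√(o(y(4)) - 863) = √(59 - 863) = √(-804) = 2*I*√201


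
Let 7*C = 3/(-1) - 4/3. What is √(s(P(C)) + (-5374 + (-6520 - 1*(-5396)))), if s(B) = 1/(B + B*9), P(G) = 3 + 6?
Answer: I*√5848190/30 ≈ 80.61*I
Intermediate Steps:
C = -13/21 (C = (3/(-1) - 4/3)/7 = (3*(-1) - 4*⅓)/7 = (-3 - 4/3)/7 = (⅐)*(-13/3) = -13/21 ≈ -0.61905)
P(G) = 9
s(B) = 1/(10*B) (s(B) = 1/(B + 9*B) = 1/(10*B))
√(s(P(C)) + (-5374 + (-6520 - 1*(-5396)))) = √((⅒)/9 + (-5374 + (-6520 - 1*(-5396)))) = √((⅒)*(⅑) + (-5374 + (-6520 + 5396))) = √(1/90 + (-5374 - 1124)) = √(1/90 - 6498) = √(-584819/90) = I*√5848190/30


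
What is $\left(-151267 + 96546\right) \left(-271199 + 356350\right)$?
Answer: $-4659547871$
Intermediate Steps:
$\left(-151267 + 96546\right) \left(-271199 + 356350\right) = \left(-54721\right) 85151 = -4659547871$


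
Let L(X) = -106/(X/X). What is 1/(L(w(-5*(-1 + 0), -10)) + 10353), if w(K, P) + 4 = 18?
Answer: 1/10247 ≈ 9.7590e-5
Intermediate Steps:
w(K, P) = 14 (w(K, P) = -4 + 18 = 14)
L(X) = -106 (L(X) = -106/1 = -106*1 = -106)
1/(L(w(-5*(-1 + 0), -10)) + 10353) = 1/(-106 + 10353) = 1/10247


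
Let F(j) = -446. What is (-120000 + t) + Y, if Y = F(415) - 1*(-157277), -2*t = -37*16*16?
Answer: 41567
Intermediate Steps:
t = 4736 (t = -(-37*16)*16/2 = -(-296)*16 = -½*(-9472) = 4736)
Y = 156831 (Y = -446 - 1*(-157277) = -446 + 157277 = 156831)
(-120000 + t) + Y = (-120000 + 4736) + 156831 = -115264 + 156831 = 41567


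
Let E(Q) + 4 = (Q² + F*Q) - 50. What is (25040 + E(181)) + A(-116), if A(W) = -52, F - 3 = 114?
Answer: 78872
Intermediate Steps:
F = 117 (F = 3 + 114 = 117)
E(Q) = -54 + Q² + 117*Q (E(Q) = -4 + ((Q² + 117*Q) - 50) = -4 + (-50 + Q² + 117*Q) = -54 + Q² + 117*Q)
(25040 + E(181)) + A(-116) = (25040 + (-54 + 181² + 117*181)) - 52 = (25040 + (-54 + 32761 + 21177)) - 52 = (25040 + 53884) - 52 = 78924 - 52 = 78872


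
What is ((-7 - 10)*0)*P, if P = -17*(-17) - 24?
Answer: 0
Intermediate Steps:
P = 265 (P = 289 - 24 = 265)
((-7 - 10)*0)*P = ((-7 - 10)*0)*265 = -17*0*265 = 0*265 = 0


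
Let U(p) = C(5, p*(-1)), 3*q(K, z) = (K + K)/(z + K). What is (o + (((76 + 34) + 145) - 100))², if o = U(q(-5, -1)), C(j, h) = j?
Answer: 25600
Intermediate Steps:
q(K, z) = 2*K/(3*(K + z)) (q(K, z) = ((K + K)/(z + K))/3 = ((2*K)/(K + z))/3 = (2*K/(K + z))/3 = 2*K/(3*(K + z)))
U(p) = 5
o = 5
(o + (((76 + 34) + 145) - 100))² = (5 + (((76 + 34) + 145) - 100))² = (5 + ((110 + 145) - 100))² = (5 + (255 - 100))² = (5 + 155)² = 160² = 25600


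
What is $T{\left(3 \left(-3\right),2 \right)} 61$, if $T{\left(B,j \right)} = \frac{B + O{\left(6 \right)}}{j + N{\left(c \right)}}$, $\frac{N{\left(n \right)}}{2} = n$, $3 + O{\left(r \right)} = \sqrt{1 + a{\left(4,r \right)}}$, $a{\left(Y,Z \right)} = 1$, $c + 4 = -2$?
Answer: $\frac{366}{5} - \frac{61 \sqrt{2}}{10} \approx 64.573$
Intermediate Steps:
$c = -6$ ($c = -4 - 2 = -6$)
$O{\left(r \right)} = -3 + \sqrt{2}$ ($O{\left(r \right)} = -3 + \sqrt{1 + 1} = -3 + \sqrt{2}$)
$N{\left(n \right)} = 2 n$
$T{\left(B,j \right)} = \frac{-3 + B + \sqrt{2}}{-12 + j}$ ($T{\left(B,j \right)} = \frac{B - \left(3 - \sqrt{2}\right)}{j + 2 \left(-6\right)} = \frac{-3 + B + \sqrt{2}}{j - 12} = \frac{-3 + B + \sqrt{2}}{-12 + j}$)
$T{\left(3 \left(-3\right),2 \right)} 61 = \frac{-3 + 3 \left(-3\right) + \sqrt{2}}{-12 + 2} \cdot 61 = \frac{-3 - 9 + \sqrt{2}}{-10} \cdot 61 = - \frac{-12 + \sqrt{2}}{10} \cdot 61 = \left(\frac{6}{5} - \frac{\sqrt{2}}{10}\right) 61 = \frac{366}{5} - \frac{61 \sqrt{2}}{10}$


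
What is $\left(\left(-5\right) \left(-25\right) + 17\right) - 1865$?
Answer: $-1723$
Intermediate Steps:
$\left(\left(-5\right) \left(-25\right) + 17\right) - 1865 = \left(125 + 17\right) - 1865 = 142 - 1865 = -1723$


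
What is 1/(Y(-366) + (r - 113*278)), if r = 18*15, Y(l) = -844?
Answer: -1/31988 ≈ -3.1262e-5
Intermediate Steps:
r = 270
1/(Y(-366) + (r - 113*278)) = 1/(-844 + (270 - 113*278)) = 1/(-844 + (270 - 31414)) = 1/(-844 - 31144) = 1/(-31988) = -1/31988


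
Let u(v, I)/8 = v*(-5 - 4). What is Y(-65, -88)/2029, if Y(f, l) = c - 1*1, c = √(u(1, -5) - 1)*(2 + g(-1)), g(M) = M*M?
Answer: -1/2029 + 3*I*√73/2029 ≈ -0.00049285 + 0.012633*I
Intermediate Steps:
u(v, I) = -72*v (u(v, I) = 8*(v*(-5 - 4)) = 8*(v*(-9)) = 8*(-9*v) = -72*v)
g(M) = M²
c = 3*I*√73 (c = √(-72*1 - 1)*(2 + (-1)²) = √(-72 - 1)*(2 + 1) = √(-73)*3 = (I*√73)*3 = 3*I*√73 ≈ 25.632*I)
Y(f, l) = -1 + 3*I*√73 (Y(f, l) = 3*I*√73 - 1*1 = 3*I*√73 - 1 = -1 + 3*I*√73)
Y(-65, -88)/2029 = (-1 + 3*I*√73)/2029 = (-1 + 3*I*√73)*(1/2029) = -1/2029 + 3*I*√73/2029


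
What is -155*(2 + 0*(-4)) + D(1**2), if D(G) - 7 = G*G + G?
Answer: -301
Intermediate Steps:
D(G) = 7 + G + G**2 (D(G) = 7 + (G*G + G) = 7 + (G**2 + G) = 7 + (G + G**2) = 7 + G + G**2)
-155*(2 + 0*(-4)) + D(1**2) = -155*(2 + 0*(-4)) + (7 + 1**2 + (1**2)**2) = -155*(2 + 0) + (7 + 1 + 1**2) = -155*2 + (7 + 1 + 1) = -310 + 9 = -301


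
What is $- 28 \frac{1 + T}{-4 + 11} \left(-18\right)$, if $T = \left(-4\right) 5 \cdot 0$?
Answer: $72$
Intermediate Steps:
$T = 0$ ($T = \left(-20\right) 0 = 0$)
$- 28 \frac{1 + T}{-4 + 11} \left(-18\right) = - 28 \frac{1 + 0}{-4 + 11} \left(-18\right) = - 28 \cdot 1 \cdot \frac{1}{7} \left(-18\right) = \left(-28\right) \frac{1}{7} \left(-18\right) = \left(-4\right) \left(-18\right) = 72$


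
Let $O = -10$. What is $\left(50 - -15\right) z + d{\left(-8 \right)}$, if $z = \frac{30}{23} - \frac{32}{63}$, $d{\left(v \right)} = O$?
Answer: $\frac{60520}{1449} \approx 41.767$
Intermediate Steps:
$d{\left(v \right)} = -10$
$z = \frac{1154}{1449}$ ($z = 30 \cdot \frac{1}{23} - \frac{32}{63} = \frac{30}{23} - \frac{32}{63} = \frac{1154}{1449} \approx 0.79641$)
$\left(50 - -15\right) z + d{\left(-8 \right)} = \left(50 - -15\right) \frac{1154}{1449} - 10 = \left(50 + 15\right) \frac{1154}{1449} - 10 = 65 \cdot \frac{1154}{1449} - 10 = \frac{75010}{1449} - 10 = \frac{60520}{1449}$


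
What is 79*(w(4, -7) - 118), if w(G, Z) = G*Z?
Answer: -11534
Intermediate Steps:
79*(w(4, -7) - 118) = 79*(4*(-7) - 118) = 79*(-28 - 118) = 79*(-146) = -11534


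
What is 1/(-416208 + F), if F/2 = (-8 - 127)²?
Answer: -1/379758 ≈ -2.6333e-6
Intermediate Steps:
F = 36450 (F = 2*(-8 - 127)² = 2*(-135)² = 2*18225 = 36450)
1/(-416208 + F) = 1/(-416208 + 36450) = 1/(-379758) = -1/379758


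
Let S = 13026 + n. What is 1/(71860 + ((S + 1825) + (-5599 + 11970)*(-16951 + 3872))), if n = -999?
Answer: -1/83240597 ≈ -1.2013e-8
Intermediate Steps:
S = 12027 (S = 13026 - 999 = 12027)
1/(71860 + ((S + 1825) + (-5599 + 11970)*(-16951 + 3872))) = 1/(71860 + ((12027 + 1825) + (-5599 + 11970)*(-16951 + 3872))) = 1/(71860 + (13852 + 6371*(-13079))) = 1/(71860 + (13852 - 83326309)) = 1/(71860 - 83312457) = 1/(-83240597) = -1/83240597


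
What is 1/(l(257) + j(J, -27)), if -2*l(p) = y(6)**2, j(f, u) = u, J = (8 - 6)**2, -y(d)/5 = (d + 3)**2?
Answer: -2/164079 ≈ -1.2189e-5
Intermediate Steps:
y(d) = -5*(3 + d)**2 (y(d) = -5*(d + 3)**2 = -5*(3 + d)**2)
J = 4 (J = 2**2 = 4)
l(p) = -164025/2 (l(p) = -25*(3 + 6)**4/2 = -(-5*9**2)**2/2 = -(-5*81)**2/2 = -1/2*(-405)**2 = -1/2*164025 = -164025/2)
1/(l(257) + j(J, -27)) = 1/(-164025/2 - 27) = 1/(-164079/2) = -2/164079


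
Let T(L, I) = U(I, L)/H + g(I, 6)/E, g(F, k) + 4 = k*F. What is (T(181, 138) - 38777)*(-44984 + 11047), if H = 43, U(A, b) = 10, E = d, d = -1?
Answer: 57789043521/43 ≈ 1.3439e+9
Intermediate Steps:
E = -1
g(F, k) = -4 + F*k (g(F, k) = -4 + k*F = -4 + F*k)
T(L, I) = 182/43 - 6*I (T(L, I) = 10/43 + (-4 + I*6)/(-1) = 10*(1/43) + (-4 + 6*I)*(-1) = 10/43 + (4 - 6*I) = 182/43 - 6*I)
(T(181, 138) - 38777)*(-44984 + 11047) = ((182/43 - 6*138) - 38777)*(-44984 + 11047) = ((182/43 - 828) - 38777)*(-33937) = (-35422/43 - 38777)*(-33937) = -1702833/43*(-33937) = 57789043521/43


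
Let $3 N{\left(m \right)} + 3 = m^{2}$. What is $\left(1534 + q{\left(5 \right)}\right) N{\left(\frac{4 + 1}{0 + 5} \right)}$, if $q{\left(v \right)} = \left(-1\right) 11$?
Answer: $- \frac{3046}{3} \approx -1015.3$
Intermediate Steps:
$q{\left(v \right)} = -11$
$N{\left(m \right)} = -1 + \frac{m^{2}}{3}$
$\left(1534 + q{\left(5 \right)}\right) N{\left(\frac{4 + 1}{0 + 5} \right)} = \left(1534 - 11\right) \left(-1 + \frac{\left(\frac{4 + 1}{0 + 5}\right)^{2}}{3}\right) = 1523 \left(-1 + \frac{\left(\frac{5}{5}\right)^{2}}{3}\right) = 1523 \left(-1 + \frac{\left(5 \cdot \frac{1}{5}\right)^{2}}{3}\right) = 1523 \left(-1 + \frac{1^{2}}{3}\right) = 1523 \left(-1 + \frac{1}{3} \cdot 1\right) = 1523 \left(-1 + \frac{1}{3}\right) = 1523 \left(- \frac{2}{3}\right) = - \frac{3046}{3}$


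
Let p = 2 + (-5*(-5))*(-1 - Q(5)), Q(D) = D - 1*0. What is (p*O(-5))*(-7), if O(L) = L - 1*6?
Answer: -11396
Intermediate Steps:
Q(D) = D (Q(D) = D + 0 = D)
O(L) = -6 + L (O(L) = L - 6 = -6 + L)
p = -148 (p = 2 + (-5*(-5))*(-1 - 1*5) = 2 + 25*(-1 - 5) = 2 + 25*(-6) = 2 - 150 = -148)
(p*O(-5))*(-7) = -148*(-6 - 5)*(-7) = -148*(-11)*(-7) = 1628*(-7) = -11396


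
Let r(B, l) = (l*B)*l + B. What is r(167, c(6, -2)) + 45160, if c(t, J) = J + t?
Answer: 47999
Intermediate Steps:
r(B, l) = B + B*l² (r(B, l) = (B*l)*l + B = B*l² + B = B + B*l²)
r(167, c(6, -2)) + 45160 = 167*(1 + (-2 + 6)²) + 45160 = 167*(1 + 4²) + 45160 = 167*(1 + 16) + 45160 = 167*17 + 45160 = 2839 + 45160 = 47999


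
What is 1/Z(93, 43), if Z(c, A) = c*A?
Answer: 1/3999 ≈ 0.00025006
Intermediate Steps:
Z(c, A) = A*c
1/Z(93, 43) = 1/(43*93) = 1/3999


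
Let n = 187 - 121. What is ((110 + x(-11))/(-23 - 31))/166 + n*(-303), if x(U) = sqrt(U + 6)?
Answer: -89631091/4482 - I*sqrt(5)/8964 ≈ -19998.0 - 0.00024945*I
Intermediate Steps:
n = 66
x(U) = sqrt(6 + U)
((110 + x(-11))/(-23 - 31))/166 + n*(-303) = ((110 + sqrt(6 - 11))/(-23 - 31))/166 + 66*(-303) = ((110 + sqrt(-5))/(-54))*(1/166) - 19998 = ((110 + I*sqrt(5))*(-1/54))*(1/166) - 19998 = (-55/27 - I*sqrt(5)/54)*(1/166) - 19998 = (-55/4482 - I*sqrt(5)/8964) - 19998 = -89631091/4482 - I*sqrt(5)/8964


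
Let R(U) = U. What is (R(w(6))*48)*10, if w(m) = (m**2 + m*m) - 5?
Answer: 32160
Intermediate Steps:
w(m) = -5 + 2*m**2 (w(m) = (m**2 + m**2) - 5 = 2*m**2 - 5 = -5 + 2*m**2)
(R(w(6))*48)*10 = ((-5 + 2*6**2)*48)*10 = ((-5 + 2*36)*48)*10 = ((-5 + 72)*48)*10 = (67*48)*10 = 3216*10 = 32160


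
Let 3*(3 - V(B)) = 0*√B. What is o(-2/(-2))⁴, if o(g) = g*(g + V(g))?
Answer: 256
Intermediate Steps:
V(B) = 3 (V(B) = 3 - 0*√B = 3 - ⅓*0 = 3 + 0 = 3)
o(g) = g*(3 + g) (o(g) = g*(g + 3) = g*(3 + g))
o(-2/(-2))⁴ = ((-2/(-2))*(3 - 2/(-2)))⁴ = ((-2*(-½))*(3 - 2*(-½)))⁴ = (1*(3 + 1))⁴ = (1*4)⁴ = 4⁴ = 256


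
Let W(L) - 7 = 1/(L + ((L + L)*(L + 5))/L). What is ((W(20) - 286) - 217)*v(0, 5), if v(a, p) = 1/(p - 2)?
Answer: -11573/70 ≈ -165.33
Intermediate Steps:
v(a, p) = 1/(-2 + p)
W(L) = 7 + 1/(10 + 3*L) (W(L) = 7 + 1/(L + ((L + L)*(L + 5))/L) = 7 + 1/(L + ((2*L)*(5 + L))/L) = 7 + 1/(L + (2*L*(5 + L))/L) = 7 + 1/(L + (10 + 2*L)) = 7 + 1/(10 + 3*L))
((W(20) - 286) - 217)*v(0, 5) = (((71 + 21*20)/(10 + 3*20) - 286) - 217)/(-2 + 5) = (((71 + 420)/(10 + 60) - 286) - 217)/3 = ((491/70 - 286) - 217)*(1/3) = (-19529/70 - 217)*(1/3) = -34719/70*1/3 = -11573/70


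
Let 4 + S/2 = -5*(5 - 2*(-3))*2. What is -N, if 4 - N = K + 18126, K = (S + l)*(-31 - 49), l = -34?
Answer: 39082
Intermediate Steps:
S = -228 (S = -8 + 2*(-5*(5 - 2*(-3))*2) = -8 + 2*(-5*(5 + 6)*2) = -8 + 2*(-5*11*2) = -8 + 2*(-55*2) = -8 + 2*(-110) = -8 - 220 = -228)
K = 20960 (K = (-228 - 34)*(-31 - 49) = -262*(-80) = 20960)
N = -39082 (N = 4 - (20960 + 18126) = 4 - 1*39086 = 4 - 39086 = -39082)
-N = -1*(-39082) = 39082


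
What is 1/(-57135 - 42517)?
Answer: -1/99652 ≈ -1.0035e-5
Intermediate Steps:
1/(-57135 - 42517) = 1/(-99652) = -1/99652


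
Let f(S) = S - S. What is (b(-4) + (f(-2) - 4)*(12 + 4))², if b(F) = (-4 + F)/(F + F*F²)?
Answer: 1179396/289 ≈ 4081.0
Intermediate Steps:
f(S) = 0
b(F) = (-4 + F)/(F + F³)
(b(-4) + (f(-2) - 4)*(12 + 4))² = ((-4 - 4)/(-4 + (-4)³) + (0 - 4)*(12 + 4))² = (-8/(-4 - 64) - 4*16)² = (-8/(-68) - 64)² = (-1/68*(-8) - 64)² = (2/17 - 64)² = (-1086/17)² = 1179396/289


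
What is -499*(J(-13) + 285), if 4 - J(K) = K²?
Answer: -59880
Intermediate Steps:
J(K) = 4 - K²
-499*(J(-13) + 285) = -499*((4 - 1*(-13)²) + 285) = -499*((4 - 1*169) + 285) = -499*((4 - 169) + 285) = -499*(-165 + 285) = -499*120 = -59880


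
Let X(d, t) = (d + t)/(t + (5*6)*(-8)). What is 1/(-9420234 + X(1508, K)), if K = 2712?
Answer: -618/5821703557 ≈ -1.0615e-7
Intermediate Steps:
X(d, t) = (d + t)/(-240 + t) (X(d, t) = (d + t)/(t + 30*(-8)) = (d + t)/(t - 240) = (d + t)/(-240 + t))
1/(-9420234 + X(1508, K)) = 1/(-9420234 + (1508 + 2712)/(-240 + 2712)) = 1/(-9420234 + 4220/2472) = 1/(-9420234 + (1/2472)*4220) = 1/(-9420234 + 1055/618) = 1/(-5821703557/618) = -618/5821703557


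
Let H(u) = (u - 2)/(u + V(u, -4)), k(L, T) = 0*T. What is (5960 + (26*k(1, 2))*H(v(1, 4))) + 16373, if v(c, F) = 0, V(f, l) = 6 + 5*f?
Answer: 22333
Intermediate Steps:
k(L, T) = 0
H(u) = (-2 + u)/(6 + 6*u) (H(u) = (u - 2)/(u + (6 + 5*u)) = (-2 + u)/(6 + 6*u))
(5960 + (26*k(1, 2))*H(v(1, 4))) + 16373 = (5960 + (26*0)*((-2 + 0)/(6*(1 + 0)))) + 16373 = (5960 + 0*((⅙)*(-2)/1)) + 16373 = (5960 + 0*((⅙)*1*(-2))) + 16373 = (5960 + 0*(-⅓)) + 16373 = (5960 + 0) + 16373 = 5960 + 16373 = 22333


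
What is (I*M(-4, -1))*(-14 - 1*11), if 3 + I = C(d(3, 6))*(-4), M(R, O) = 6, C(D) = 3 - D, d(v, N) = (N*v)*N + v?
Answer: -64350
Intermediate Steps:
d(v, N) = v + v*N**2 (d(v, N) = v*N**2 + v = v + v*N**2)
I = 429 (I = -3 + (3 - 3*(1 + 6**2))*(-4) = -3 + (3 - 3*(1 + 36))*(-4) = -3 + (3 - 3*37)*(-4) = -3 + (3 - 1*111)*(-4) = -3 + (3 - 111)*(-4) = -3 - 108*(-4) = -3 + 432 = 429)
(I*M(-4, -1))*(-14 - 1*11) = (429*6)*(-14 - 1*11) = 2574*(-14 - 11) = 2574*(-25) = -64350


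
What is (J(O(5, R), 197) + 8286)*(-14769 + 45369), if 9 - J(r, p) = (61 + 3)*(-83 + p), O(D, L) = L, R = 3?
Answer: 30569400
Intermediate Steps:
J(r, p) = 5321 - 64*p (J(r, p) = 9 - (61 + 3)*(-83 + p) = 9 - 64*(-83 + p) = 9 - (-5312 + 64*p) = 9 + (5312 - 64*p) = 5321 - 64*p)
(J(O(5, R), 197) + 8286)*(-14769 + 45369) = ((5321 - 64*197) + 8286)*(-14769 + 45369) = ((5321 - 12608) + 8286)*30600 = (-7287 + 8286)*30600 = 999*30600 = 30569400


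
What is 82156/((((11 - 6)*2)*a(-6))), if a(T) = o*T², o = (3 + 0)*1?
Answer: 20539/270 ≈ 76.070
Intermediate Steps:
o = 3 (o = 3*1 = 3)
a(T) = 3*T²
82156/((((11 - 6)*2)*a(-6))) = 82156/((((11 - 6)*2)*(3*(-6)²))) = 82156/(((5*2)*(3*36))) = 82156/((10*108)) = 82156/1080 = 82156*(1/1080) = 20539/270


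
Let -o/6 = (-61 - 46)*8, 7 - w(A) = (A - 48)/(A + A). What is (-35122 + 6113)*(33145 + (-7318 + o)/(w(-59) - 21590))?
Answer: -2448861198129089/2546901 ≈ -9.6151e+8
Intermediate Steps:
w(A) = 7 - (-48 + A)/(2*A) (w(A) = 7 - (A - 48)/(A + A) = 7 - (-48 + A)/(2*A))
o = 5136 (o = -6*(-61 - 46)*8 = -(-642)*8 = -6*(-856) = 5136)
(-35122 + 6113)*(33145 + (-7318 + o)/(w(-59) - 21590)) = (-35122 + 6113)*(33145 + (-7318 + 5136)/((13/2 + 24/(-59)) - 21590)) = -29009*(33145 - 2182/((13/2 + 24*(-1/59)) - 21590)) = -29009*(33145 - 2182/((13/2 - 24/59) - 21590)) = -29009*(33145 - 2182/(719/118 - 21590)) = -29009*(33145 - 2182/(-2546901/118)) = -29009*(33145 - 2182*(-118/2546901)) = -29009*(33145 + 257476/2546901) = -29009*84417291121/2546901 = -2448861198129089/2546901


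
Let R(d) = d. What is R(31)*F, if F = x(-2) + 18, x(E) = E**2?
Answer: 682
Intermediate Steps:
F = 22 (F = (-2)**2 + 18 = 4 + 18 = 22)
R(31)*F = 31*22 = 682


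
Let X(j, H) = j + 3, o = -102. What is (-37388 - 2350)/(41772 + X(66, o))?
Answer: -13246/13947 ≈ -0.94974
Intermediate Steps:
X(j, H) = 3 + j
(-37388 - 2350)/(41772 + X(66, o)) = (-37388 - 2350)/(41772 + (3 + 66)) = -39738/(41772 + 69) = -39738/41841 = -39738*1/41841 = -13246/13947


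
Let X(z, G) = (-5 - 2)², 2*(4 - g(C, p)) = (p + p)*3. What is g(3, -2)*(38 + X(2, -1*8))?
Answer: 870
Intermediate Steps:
g(C, p) = 4 - 3*p (g(C, p) = 4 - (p + p)*3/2 = 4 - 2*p*3/2 = 4 - 3*p)
X(z, G) = 49 (X(z, G) = (-7)² = 49)
g(3, -2)*(38 + X(2, -1*8)) = (4 - 3*(-2))*(38 + 49) = (4 + 6)*87 = 10*87 = 870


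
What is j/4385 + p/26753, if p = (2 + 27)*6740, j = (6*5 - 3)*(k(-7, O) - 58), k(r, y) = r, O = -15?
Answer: 162028117/23462381 ≈ 6.9059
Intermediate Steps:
j = -1755 (j = (6*5 - 3)*(-7 - 58) = (30 - 3)*(-65) = 27*(-65) = -1755)
p = 195460 (p = 29*6740 = 195460)
j/4385 + p/26753 = -1755/4385 + 195460/26753 = -1755*1/4385 + 195460*(1/26753) = -351/877 + 195460/26753 = 162028117/23462381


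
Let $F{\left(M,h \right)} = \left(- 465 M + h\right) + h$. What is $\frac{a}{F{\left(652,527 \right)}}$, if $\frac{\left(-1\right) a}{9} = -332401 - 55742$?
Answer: $- \frac{3493287}{302126} \approx -11.562$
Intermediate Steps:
$F{\left(M,h \right)} = - 465 M + 2 h$ ($F{\left(M,h \right)} = \left(h - 465 M\right) + h = - 465 M + 2 h$)
$a = 3493287$ ($a = - 9 \left(-332401 - 55742\right) = \left(-9\right) \left(-388143\right) = 3493287$)
$\frac{a}{F{\left(652,527 \right)}} = \frac{3493287}{\left(-465\right) 652 + 2 \cdot 527} = \frac{3493287}{-303180 + 1054} = \frac{3493287}{-302126} = 3493287 \left(- \frac{1}{302126}\right) = - \frac{3493287}{302126}$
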